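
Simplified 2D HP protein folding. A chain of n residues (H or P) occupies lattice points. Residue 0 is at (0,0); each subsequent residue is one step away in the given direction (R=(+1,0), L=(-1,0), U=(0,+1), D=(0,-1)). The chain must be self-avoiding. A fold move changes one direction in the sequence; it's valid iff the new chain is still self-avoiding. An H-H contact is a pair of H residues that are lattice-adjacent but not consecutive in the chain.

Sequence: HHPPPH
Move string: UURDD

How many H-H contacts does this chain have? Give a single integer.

Positions: [(0, 0), (0, 1), (0, 2), (1, 2), (1, 1), (1, 0)]
H-H contact: residue 0 @(0,0) - residue 5 @(1, 0)

Answer: 1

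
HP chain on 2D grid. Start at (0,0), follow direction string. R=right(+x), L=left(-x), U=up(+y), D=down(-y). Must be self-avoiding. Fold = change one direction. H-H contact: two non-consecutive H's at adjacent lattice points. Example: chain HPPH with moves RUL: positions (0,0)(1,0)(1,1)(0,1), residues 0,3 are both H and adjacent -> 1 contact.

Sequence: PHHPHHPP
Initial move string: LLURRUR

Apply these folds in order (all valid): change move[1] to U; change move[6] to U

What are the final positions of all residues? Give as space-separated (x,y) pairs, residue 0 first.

Initial moves: LLURRUR
Fold: move[1]->U => LUURRUR (positions: [(0, 0), (-1, 0), (-1, 1), (-1, 2), (0, 2), (1, 2), (1, 3), (2, 3)])
Fold: move[6]->U => LUURRUU (positions: [(0, 0), (-1, 0), (-1, 1), (-1, 2), (0, 2), (1, 2), (1, 3), (1, 4)])

Answer: (0,0) (-1,0) (-1,1) (-1,2) (0,2) (1,2) (1,3) (1,4)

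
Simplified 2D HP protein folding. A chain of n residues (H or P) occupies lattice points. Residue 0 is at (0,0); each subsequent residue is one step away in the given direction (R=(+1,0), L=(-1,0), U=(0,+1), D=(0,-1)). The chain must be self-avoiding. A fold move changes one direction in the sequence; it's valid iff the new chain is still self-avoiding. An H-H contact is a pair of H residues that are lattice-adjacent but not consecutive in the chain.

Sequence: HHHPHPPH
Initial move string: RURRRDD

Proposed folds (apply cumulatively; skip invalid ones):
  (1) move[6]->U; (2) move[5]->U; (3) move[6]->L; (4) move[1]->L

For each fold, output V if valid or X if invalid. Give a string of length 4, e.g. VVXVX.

Answer: XXVX

Derivation:
Initial: RURRRDD -> [(0, 0), (1, 0), (1, 1), (2, 1), (3, 1), (4, 1), (4, 0), (4, -1)]
Fold 1: move[6]->U => RURRRDU INVALID (collision), skipped
Fold 2: move[5]->U => RURRRUD INVALID (collision), skipped
Fold 3: move[6]->L => RURRRDL VALID
Fold 4: move[1]->L => RLRRRDL INVALID (collision), skipped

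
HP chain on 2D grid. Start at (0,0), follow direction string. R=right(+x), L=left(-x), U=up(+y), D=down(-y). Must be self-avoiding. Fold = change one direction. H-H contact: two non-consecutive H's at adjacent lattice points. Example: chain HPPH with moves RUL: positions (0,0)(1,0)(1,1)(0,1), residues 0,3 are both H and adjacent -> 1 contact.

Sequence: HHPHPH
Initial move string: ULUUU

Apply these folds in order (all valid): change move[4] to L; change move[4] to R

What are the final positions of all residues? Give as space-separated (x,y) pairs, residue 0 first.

Answer: (0,0) (0,1) (-1,1) (-1,2) (-1,3) (0,3)

Derivation:
Initial moves: ULUUU
Fold: move[4]->L => ULUUL (positions: [(0, 0), (0, 1), (-1, 1), (-1, 2), (-1, 3), (-2, 3)])
Fold: move[4]->R => ULUUR (positions: [(0, 0), (0, 1), (-1, 1), (-1, 2), (-1, 3), (0, 3)])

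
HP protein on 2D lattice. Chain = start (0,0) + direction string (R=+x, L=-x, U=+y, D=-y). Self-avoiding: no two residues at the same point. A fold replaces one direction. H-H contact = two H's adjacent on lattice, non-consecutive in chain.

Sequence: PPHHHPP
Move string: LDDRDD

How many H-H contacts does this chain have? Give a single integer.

Answer: 0

Derivation:
Positions: [(0, 0), (-1, 0), (-1, -1), (-1, -2), (0, -2), (0, -3), (0, -4)]
No H-H contacts found.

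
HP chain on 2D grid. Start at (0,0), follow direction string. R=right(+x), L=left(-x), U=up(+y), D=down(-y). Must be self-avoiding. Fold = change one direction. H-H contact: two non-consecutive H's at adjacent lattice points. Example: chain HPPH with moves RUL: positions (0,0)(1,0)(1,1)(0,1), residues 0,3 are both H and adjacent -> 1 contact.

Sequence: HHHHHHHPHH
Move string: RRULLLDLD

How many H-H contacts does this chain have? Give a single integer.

Answer: 2

Derivation:
Positions: [(0, 0), (1, 0), (2, 0), (2, 1), (1, 1), (0, 1), (-1, 1), (-1, 0), (-2, 0), (-2, -1)]
H-H contact: residue 0 @(0,0) - residue 5 @(0, 1)
H-H contact: residue 1 @(1,0) - residue 4 @(1, 1)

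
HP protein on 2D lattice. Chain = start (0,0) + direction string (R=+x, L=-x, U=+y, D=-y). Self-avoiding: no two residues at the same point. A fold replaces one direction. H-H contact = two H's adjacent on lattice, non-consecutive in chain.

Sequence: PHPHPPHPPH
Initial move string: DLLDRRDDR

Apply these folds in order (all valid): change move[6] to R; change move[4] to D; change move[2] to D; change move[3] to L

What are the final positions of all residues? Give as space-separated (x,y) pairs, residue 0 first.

Answer: (0,0) (0,-1) (-1,-1) (-1,-2) (-2,-2) (-2,-3) (-1,-3) (0,-3) (0,-4) (1,-4)

Derivation:
Initial moves: DLLDRRDDR
Fold: move[6]->R => DLLDRRRDR (positions: [(0, 0), (0, -1), (-1, -1), (-2, -1), (-2, -2), (-1, -2), (0, -2), (1, -2), (1, -3), (2, -3)])
Fold: move[4]->D => DLLDDRRDR (positions: [(0, 0), (0, -1), (-1, -1), (-2, -1), (-2, -2), (-2, -3), (-1, -3), (0, -3), (0, -4), (1, -4)])
Fold: move[2]->D => DLDDDRRDR (positions: [(0, 0), (0, -1), (-1, -1), (-1, -2), (-1, -3), (-1, -4), (0, -4), (1, -4), (1, -5), (2, -5)])
Fold: move[3]->L => DLDLDRRDR (positions: [(0, 0), (0, -1), (-1, -1), (-1, -2), (-2, -2), (-2, -3), (-1, -3), (0, -3), (0, -4), (1, -4)])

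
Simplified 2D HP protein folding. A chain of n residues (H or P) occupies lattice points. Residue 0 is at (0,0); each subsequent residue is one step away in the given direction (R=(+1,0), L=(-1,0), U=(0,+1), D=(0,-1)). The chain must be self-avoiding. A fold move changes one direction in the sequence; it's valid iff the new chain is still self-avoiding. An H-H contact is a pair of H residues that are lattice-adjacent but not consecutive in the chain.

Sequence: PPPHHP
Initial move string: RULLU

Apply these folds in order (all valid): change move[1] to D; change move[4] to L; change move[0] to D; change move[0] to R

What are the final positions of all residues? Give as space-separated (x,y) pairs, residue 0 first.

Initial moves: RULLU
Fold: move[1]->D => RDLLU (positions: [(0, 0), (1, 0), (1, -1), (0, -1), (-1, -1), (-1, 0)])
Fold: move[4]->L => RDLLL (positions: [(0, 0), (1, 0), (1, -1), (0, -1), (-1, -1), (-2, -1)])
Fold: move[0]->D => DDLLL (positions: [(0, 0), (0, -1), (0, -2), (-1, -2), (-2, -2), (-3, -2)])
Fold: move[0]->R => RDLLL (positions: [(0, 0), (1, 0), (1, -1), (0, -1), (-1, -1), (-2, -1)])

Answer: (0,0) (1,0) (1,-1) (0,-1) (-1,-1) (-2,-1)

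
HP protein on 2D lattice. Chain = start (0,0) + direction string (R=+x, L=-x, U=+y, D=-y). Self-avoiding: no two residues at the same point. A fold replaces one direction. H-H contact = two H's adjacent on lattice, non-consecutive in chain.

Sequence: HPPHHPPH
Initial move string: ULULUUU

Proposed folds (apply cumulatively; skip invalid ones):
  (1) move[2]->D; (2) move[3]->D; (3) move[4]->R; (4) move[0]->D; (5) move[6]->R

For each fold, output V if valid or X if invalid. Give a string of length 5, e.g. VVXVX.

Initial: ULULUUU -> [(0, 0), (0, 1), (-1, 1), (-1, 2), (-2, 2), (-2, 3), (-2, 4), (-2, 5)]
Fold 1: move[2]->D => ULDLUUU VALID
Fold 2: move[3]->D => ULDDUUU INVALID (collision), skipped
Fold 3: move[4]->R => ULDLRUU INVALID (collision), skipped
Fold 4: move[0]->D => DLDLUUU VALID
Fold 5: move[6]->R => DLDLUUR VALID

Answer: VXXVV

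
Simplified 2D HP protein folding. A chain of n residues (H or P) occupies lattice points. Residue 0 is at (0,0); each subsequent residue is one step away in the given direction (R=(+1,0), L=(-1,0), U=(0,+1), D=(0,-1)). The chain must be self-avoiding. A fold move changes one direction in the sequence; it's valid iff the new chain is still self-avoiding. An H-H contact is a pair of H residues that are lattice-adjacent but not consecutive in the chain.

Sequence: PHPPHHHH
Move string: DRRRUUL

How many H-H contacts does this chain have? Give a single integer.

Positions: [(0, 0), (0, -1), (1, -1), (2, -1), (3, -1), (3, 0), (3, 1), (2, 1)]
No H-H contacts found.

Answer: 0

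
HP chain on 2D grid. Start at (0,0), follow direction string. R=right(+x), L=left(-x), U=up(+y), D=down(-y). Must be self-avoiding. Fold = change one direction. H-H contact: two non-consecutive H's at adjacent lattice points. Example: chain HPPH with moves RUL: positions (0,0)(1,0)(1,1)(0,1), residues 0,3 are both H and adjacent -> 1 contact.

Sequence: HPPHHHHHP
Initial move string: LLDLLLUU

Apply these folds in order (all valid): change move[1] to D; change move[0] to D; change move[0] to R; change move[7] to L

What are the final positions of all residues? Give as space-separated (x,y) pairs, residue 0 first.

Initial moves: LLDLLLUU
Fold: move[1]->D => LDDLLLUU (positions: [(0, 0), (-1, 0), (-1, -1), (-1, -2), (-2, -2), (-3, -2), (-4, -2), (-4, -1), (-4, 0)])
Fold: move[0]->D => DDDLLLUU (positions: [(0, 0), (0, -1), (0, -2), (0, -3), (-1, -3), (-2, -3), (-3, -3), (-3, -2), (-3, -1)])
Fold: move[0]->R => RDDLLLUU (positions: [(0, 0), (1, 0), (1, -1), (1, -2), (0, -2), (-1, -2), (-2, -2), (-2, -1), (-2, 0)])
Fold: move[7]->L => RDDLLLUL (positions: [(0, 0), (1, 0), (1, -1), (1, -2), (0, -2), (-1, -2), (-2, -2), (-2, -1), (-3, -1)])

Answer: (0,0) (1,0) (1,-1) (1,-2) (0,-2) (-1,-2) (-2,-2) (-2,-1) (-3,-1)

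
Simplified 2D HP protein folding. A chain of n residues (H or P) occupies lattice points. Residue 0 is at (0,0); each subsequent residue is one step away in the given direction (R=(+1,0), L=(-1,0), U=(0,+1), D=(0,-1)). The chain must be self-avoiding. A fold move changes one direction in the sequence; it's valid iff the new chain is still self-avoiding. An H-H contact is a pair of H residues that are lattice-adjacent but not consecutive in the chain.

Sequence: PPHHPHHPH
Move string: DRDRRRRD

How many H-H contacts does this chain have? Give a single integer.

Positions: [(0, 0), (0, -1), (1, -1), (1, -2), (2, -2), (3, -2), (4, -2), (5, -2), (5, -3)]
No H-H contacts found.

Answer: 0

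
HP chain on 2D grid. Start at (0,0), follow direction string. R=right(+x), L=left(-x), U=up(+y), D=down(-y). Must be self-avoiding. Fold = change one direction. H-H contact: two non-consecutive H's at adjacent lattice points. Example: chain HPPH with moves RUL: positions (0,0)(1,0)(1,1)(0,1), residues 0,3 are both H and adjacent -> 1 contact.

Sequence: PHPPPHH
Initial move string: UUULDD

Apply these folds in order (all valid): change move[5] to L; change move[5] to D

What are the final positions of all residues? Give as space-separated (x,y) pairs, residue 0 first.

Answer: (0,0) (0,1) (0,2) (0,3) (-1,3) (-1,2) (-1,1)

Derivation:
Initial moves: UUULDD
Fold: move[5]->L => UUULDL (positions: [(0, 0), (0, 1), (0, 2), (0, 3), (-1, 3), (-1, 2), (-2, 2)])
Fold: move[5]->D => UUULDD (positions: [(0, 0), (0, 1), (0, 2), (0, 3), (-1, 3), (-1, 2), (-1, 1)])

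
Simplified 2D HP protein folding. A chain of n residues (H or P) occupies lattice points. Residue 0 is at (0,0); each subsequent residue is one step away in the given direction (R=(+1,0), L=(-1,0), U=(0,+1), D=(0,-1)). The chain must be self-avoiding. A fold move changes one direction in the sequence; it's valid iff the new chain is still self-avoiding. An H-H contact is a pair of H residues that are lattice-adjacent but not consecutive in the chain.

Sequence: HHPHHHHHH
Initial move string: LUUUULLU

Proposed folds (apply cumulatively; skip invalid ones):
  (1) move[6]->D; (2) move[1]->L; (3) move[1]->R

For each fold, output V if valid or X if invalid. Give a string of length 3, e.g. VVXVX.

Initial: LUUUULLU -> [(0, 0), (-1, 0), (-1, 1), (-1, 2), (-1, 3), (-1, 4), (-2, 4), (-3, 4), (-3, 5)]
Fold 1: move[6]->D => LUUUULDU INVALID (collision), skipped
Fold 2: move[1]->L => LLUUULLU VALID
Fold 3: move[1]->R => LRUUULLU INVALID (collision), skipped

Answer: XVX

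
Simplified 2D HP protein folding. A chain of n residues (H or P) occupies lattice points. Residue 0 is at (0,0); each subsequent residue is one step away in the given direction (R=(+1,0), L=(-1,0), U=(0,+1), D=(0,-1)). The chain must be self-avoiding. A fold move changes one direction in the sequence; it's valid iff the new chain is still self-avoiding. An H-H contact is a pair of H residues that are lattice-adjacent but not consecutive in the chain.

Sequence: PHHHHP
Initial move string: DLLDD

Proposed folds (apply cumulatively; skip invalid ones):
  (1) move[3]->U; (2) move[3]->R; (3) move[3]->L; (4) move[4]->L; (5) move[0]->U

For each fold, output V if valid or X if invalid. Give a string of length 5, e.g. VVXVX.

Answer: XXVVV

Derivation:
Initial: DLLDD -> [(0, 0), (0, -1), (-1, -1), (-2, -1), (-2, -2), (-2, -3)]
Fold 1: move[3]->U => DLLUD INVALID (collision), skipped
Fold 2: move[3]->R => DLLRD INVALID (collision), skipped
Fold 3: move[3]->L => DLLLD VALID
Fold 4: move[4]->L => DLLLL VALID
Fold 5: move[0]->U => ULLLL VALID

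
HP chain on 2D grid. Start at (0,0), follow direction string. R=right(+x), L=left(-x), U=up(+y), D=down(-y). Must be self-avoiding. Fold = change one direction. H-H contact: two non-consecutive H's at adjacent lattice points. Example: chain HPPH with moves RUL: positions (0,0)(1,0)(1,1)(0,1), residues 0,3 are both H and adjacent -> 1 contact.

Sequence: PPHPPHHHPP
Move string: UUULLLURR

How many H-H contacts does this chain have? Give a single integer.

Positions: [(0, 0), (0, 1), (0, 2), (0, 3), (-1, 3), (-2, 3), (-3, 3), (-3, 4), (-2, 4), (-1, 4)]
No H-H contacts found.

Answer: 0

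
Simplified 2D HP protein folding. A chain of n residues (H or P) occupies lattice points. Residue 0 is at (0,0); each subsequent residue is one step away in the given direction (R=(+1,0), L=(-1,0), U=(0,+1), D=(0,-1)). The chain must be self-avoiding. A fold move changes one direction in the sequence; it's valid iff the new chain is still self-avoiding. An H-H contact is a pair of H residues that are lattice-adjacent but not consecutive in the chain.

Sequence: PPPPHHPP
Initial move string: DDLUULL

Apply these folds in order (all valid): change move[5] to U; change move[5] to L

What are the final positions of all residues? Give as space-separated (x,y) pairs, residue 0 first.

Initial moves: DDLUULL
Fold: move[5]->U => DDLUUUL (positions: [(0, 0), (0, -1), (0, -2), (-1, -2), (-1, -1), (-1, 0), (-1, 1), (-2, 1)])
Fold: move[5]->L => DDLUULL (positions: [(0, 0), (0, -1), (0, -2), (-1, -2), (-1, -1), (-1, 0), (-2, 0), (-3, 0)])

Answer: (0,0) (0,-1) (0,-2) (-1,-2) (-1,-1) (-1,0) (-2,0) (-3,0)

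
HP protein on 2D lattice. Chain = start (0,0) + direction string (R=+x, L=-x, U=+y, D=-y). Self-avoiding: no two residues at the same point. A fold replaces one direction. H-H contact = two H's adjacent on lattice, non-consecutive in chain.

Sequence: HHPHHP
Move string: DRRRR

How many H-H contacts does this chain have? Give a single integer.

Answer: 0

Derivation:
Positions: [(0, 0), (0, -1), (1, -1), (2, -1), (3, -1), (4, -1)]
No H-H contacts found.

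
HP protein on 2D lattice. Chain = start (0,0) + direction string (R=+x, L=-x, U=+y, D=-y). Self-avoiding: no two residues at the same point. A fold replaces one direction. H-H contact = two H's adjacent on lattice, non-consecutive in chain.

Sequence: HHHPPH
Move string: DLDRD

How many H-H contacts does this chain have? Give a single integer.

Positions: [(0, 0), (0, -1), (-1, -1), (-1, -2), (0, -2), (0, -3)]
No H-H contacts found.

Answer: 0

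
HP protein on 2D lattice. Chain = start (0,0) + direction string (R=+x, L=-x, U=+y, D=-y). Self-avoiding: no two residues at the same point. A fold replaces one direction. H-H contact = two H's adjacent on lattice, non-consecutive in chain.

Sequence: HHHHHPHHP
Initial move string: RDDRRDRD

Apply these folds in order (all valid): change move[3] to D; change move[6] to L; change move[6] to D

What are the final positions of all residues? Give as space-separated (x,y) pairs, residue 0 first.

Answer: (0,0) (1,0) (1,-1) (1,-2) (1,-3) (2,-3) (2,-4) (2,-5) (2,-6)

Derivation:
Initial moves: RDDRRDRD
Fold: move[3]->D => RDDDRDRD (positions: [(0, 0), (1, 0), (1, -1), (1, -2), (1, -3), (2, -3), (2, -4), (3, -4), (3, -5)])
Fold: move[6]->L => RDDDRDLD (positions: [(0, 0), (1, 0), (1, -1), (1, -2), (1, -3), (2, -3), (2, -4), (1, -4), (1, -5)])
Fold: move[6]->D => RDDDRDDD (positions: [(0, 0), (1, 0), (1, -1), (1, -2), (1, -3), (2, -3), (2, -4), (2, -5), (2, -6)])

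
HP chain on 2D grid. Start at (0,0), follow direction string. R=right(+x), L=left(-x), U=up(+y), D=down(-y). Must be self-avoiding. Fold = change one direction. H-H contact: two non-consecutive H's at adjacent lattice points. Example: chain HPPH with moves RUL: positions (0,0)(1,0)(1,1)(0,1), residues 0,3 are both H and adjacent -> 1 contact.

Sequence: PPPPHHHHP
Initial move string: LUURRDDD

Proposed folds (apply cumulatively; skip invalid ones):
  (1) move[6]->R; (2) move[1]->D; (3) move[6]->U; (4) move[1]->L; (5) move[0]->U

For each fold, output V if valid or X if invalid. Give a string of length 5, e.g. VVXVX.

Initial: LUURRDDD -> [(0, 0), (-1, 0), (-1, 1), (-1, 2), (0, 2), (1, 2), (1, 1), (1, 0), (1, -1)]
Fold 1: move[6]->R => LUURRDRD VALID
Fold 2: move[1]->D => LDURRDRD INVALID (collision), skipped
Fold 3: move[6]->U => LUURRDUD INVALID (collision), skipped
Fold 4: move[1]->L => LLURRDRD INVALID (collision), skipped
Fold 5: move[0]->U => UUURRDRD VALID

Answer: VXXXV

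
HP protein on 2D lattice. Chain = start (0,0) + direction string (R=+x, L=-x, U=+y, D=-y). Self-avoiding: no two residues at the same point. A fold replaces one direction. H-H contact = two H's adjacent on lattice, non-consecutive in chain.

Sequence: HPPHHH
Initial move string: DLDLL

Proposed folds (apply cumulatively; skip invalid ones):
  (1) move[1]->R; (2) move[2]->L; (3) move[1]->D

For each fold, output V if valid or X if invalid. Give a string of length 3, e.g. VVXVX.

Answer: VXV

Derivation:
Initial: DLDLL -> [(0, 0), (0, -1), (-1, -1), (-1, -2), (-2, -2), (-3, -2)]
Fold 1: move[1]->R => DRDLL VALID
Fold 2: move[2]->L => DRLLL INVALID (collision), skipped
Fold 3: move[1]->D => DDDLL VALID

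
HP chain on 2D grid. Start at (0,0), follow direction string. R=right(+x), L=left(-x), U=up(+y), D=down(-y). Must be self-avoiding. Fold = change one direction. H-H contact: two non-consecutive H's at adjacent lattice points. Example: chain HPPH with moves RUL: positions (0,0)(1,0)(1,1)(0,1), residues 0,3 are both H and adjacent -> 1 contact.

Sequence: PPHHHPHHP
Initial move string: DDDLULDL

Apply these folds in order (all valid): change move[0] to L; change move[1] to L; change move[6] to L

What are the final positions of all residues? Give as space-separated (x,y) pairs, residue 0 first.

Initial moves: DDDLULDL
Fold: move[0]->L => LDDLULDL (positions: [(0, 0), (-1, 0), (-1, -1), (-1, -2), (-2, -2), (-2, -1), (-3, -1), (-3, -2), (-4, -2)])
Fold: move[1]->L => LLDLULDL (positions: [(0, 0), (-1, 0), (-2, 0), (-2, -1), (-3, -1), (-3, 0), (-4, 0), (-4, -1), (-5, -1)])
Fold: move[6]->L => LLDLULLL (positions: [(0, 0), (-1, 0), (-2, 0), (-2, -1), (-3, -1), (-3, 0), (-4, 0), (-5, 0), (-6, 0)])

Answer: (0,0) (-1,0) (-2,0) (-2,-1) (-3,-1) (-3,0) (-4,0) (-5,0) (-6,0)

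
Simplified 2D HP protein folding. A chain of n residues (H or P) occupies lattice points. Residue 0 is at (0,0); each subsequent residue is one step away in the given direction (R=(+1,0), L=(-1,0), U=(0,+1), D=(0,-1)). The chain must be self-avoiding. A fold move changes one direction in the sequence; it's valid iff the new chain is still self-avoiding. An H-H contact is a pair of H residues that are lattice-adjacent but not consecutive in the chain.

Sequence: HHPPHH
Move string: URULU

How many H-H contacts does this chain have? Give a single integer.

Positions: [(0, 0), (0, 1), (1, 1), (1, 2), (0, 2), (0, 3)]
H-H contact: residue 1 @(0,1) - residue 4 @(0, 2)

Answer: 1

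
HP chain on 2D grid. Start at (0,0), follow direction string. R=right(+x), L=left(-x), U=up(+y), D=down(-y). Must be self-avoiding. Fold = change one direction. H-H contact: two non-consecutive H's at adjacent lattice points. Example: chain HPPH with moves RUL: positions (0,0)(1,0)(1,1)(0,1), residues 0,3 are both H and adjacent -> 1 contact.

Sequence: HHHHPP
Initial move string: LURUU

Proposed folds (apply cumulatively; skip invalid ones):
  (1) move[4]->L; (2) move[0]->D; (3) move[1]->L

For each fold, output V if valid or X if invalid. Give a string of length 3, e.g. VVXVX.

Answer: VXX

Derivation:
Initial: LURUU -> [(0, 0), (-1, 0), (-1, 1), (0, 1), (0, 2), (0, 3)]
Fold 1: move[4]->L => LURUL VALID
Fold 2: move[0]->D => DURUL INVALID (collision), skipped
Fold 3: move[1]->L => LLRUL INVALID (collision), skipped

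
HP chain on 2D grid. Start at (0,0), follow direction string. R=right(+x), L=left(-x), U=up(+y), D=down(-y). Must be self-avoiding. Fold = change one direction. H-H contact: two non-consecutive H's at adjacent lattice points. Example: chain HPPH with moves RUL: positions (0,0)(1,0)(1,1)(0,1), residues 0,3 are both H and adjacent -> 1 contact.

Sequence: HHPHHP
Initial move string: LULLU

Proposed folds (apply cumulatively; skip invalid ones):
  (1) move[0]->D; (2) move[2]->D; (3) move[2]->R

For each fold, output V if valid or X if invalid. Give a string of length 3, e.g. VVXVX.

Answer: XXX

Derivation:
Initial: LULLU -> [(0, 0), (-1, 0), (-1, 1), (-2, 1), (-3, 1), (-3, 2)]
Fold 1: move[0]->D => DULLU INVALID (collision), skipped
Fold 2: move[2]->D => LUDLU INVALID (collision), skipped
Fold 3: move[2]->R => LURLU INVALID (collision), skipped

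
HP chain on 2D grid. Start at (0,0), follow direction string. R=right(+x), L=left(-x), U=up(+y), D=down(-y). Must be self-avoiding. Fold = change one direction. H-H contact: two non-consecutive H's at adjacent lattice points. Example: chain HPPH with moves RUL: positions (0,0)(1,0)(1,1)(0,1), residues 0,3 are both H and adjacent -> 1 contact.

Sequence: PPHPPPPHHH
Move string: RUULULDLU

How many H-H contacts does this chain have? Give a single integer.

Answer: 0

Derivation:
Positions: [(0, 0), (1, 0), (1, 1), (1, 2), (0, 2), (0, 3), (-1, 3), (-1, 2), (-2, 2), (-2, 3)]
No H-H contacts found.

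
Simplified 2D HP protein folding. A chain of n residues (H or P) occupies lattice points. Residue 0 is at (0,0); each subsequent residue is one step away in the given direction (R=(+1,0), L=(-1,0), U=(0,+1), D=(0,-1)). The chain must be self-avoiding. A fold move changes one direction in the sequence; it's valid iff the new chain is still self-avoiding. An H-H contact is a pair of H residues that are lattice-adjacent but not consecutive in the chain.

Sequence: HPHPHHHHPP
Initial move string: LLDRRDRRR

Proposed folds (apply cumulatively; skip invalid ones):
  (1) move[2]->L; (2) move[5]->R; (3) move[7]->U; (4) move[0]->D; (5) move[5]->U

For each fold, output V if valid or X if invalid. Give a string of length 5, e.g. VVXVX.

Answer: XVVVV

Derivation:
Initial: LLDRRDRRR -> [(0, 0), (-1, 0), (-2, 0), (-2, -1), (-1, -1), (0, -1), (0, -2), (1, -2), (2, -2), (3, -2)]
Fold 1: move[2]->L => LLLRRDRRR INVALID (collision), skipped
Fold 2: move[5]->R => LLDRRRRRR VALID
Fold 3: move[7]->U => LLDRRRRUR VALID
Fold 4: move[0]->D => DLDRRRRUR VALID
Fold 5: move[5]->U => DLDRRURUR VALID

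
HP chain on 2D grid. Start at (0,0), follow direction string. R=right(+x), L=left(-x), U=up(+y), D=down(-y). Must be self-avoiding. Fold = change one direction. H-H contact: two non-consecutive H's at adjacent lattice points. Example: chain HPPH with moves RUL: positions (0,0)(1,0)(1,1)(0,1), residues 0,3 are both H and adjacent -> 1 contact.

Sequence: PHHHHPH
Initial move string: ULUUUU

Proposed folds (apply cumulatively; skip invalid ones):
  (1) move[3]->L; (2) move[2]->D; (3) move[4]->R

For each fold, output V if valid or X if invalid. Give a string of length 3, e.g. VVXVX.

Initial: ULUUUU -> [(0, 0), (0, 1), (-1, 1), (-1, 2), (-1, 3), (-1, 4), (-1, 5)]
Fold 1: move[3]->L => ULULUU VALID
Fold 2: move[2]->D => ULDLUU VALID
Fold 3: move[4]->R => ULDLRU INVALID (collision), skipped

Answer: VVX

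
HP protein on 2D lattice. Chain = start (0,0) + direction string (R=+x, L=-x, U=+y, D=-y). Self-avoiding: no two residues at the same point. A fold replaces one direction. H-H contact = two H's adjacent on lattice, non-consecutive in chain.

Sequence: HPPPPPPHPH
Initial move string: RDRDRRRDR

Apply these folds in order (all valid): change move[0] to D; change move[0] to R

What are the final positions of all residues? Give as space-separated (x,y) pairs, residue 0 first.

Answer: (0,0) (1,0) (1,-1) (2,-1) (2,-2) (3,-2) (4,-2) (5,-2) (5,-3) (6,-3)

Derivation:
Initial moves: RDRDRRRDR
Fold: move[0]->D => DDRDRRRDR (positions: [(0, 0), (0, -1), (0, -2), (1, -2), (1, -3), (2, -3), (3, -3), (4, -3), (4, -4), (5, -4)])
Fold: move[0]->R => RDRDRRRDR (positions: [(0, 0), (1, 0), (1, -1), (2, -1), (2, -2), (3, -2), (4, -2), (5, -2), (5, -3), (6, -3)])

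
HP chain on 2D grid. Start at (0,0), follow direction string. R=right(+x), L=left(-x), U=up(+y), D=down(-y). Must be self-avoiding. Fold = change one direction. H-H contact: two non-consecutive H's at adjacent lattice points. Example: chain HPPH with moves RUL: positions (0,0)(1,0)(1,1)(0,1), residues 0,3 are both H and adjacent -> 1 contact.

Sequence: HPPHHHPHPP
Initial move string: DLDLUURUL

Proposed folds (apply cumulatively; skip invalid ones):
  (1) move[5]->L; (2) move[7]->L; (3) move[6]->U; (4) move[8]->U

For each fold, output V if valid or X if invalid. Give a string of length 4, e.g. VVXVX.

Answer: XXVV

Derivation:
Initial: DLDLUURUL -> [(0, 0), (0, -1), (-1, -1), (-1, -2), (-2, -2), (-2, -1), (-2, 0), (-1, 0), (-1, 1), (-2, 1)]
Fold 1: move[5]->L => DLDLULRUL INVALID (collision), skipped
Fold 2: move[7]->L => DLDLUURLL INVALID (collision), skipped
Fold 3: move[6]->U => DLDLUUUUL VALID
Fold 4: move[8]->U => DLDLUUUUU VALID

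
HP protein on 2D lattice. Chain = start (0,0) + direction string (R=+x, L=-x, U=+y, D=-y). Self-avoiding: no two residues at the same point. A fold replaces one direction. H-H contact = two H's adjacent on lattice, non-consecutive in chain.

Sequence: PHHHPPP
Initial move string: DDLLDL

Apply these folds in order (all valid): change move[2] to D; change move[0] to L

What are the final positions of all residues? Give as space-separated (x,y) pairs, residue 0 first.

Initial moves: DDLLDL
Fold: move[2]->D => DDDLDL (positions: [(0, 0), (0, -1), (0, -2), (0, -3), (-1, -3), (-1, -4), (-2, -4)])
Fold: move[0]->L => LDDLDL (positions: [(0, 0), (-1, 0), (-1, -1), (-1, -2), (-2, -2), (-2, -3), (-3, -3)])

Answer: (0,0) (-1,0) (-1,-1) (-1,-2) (-2,-2) (-2,-3) (-3,-3)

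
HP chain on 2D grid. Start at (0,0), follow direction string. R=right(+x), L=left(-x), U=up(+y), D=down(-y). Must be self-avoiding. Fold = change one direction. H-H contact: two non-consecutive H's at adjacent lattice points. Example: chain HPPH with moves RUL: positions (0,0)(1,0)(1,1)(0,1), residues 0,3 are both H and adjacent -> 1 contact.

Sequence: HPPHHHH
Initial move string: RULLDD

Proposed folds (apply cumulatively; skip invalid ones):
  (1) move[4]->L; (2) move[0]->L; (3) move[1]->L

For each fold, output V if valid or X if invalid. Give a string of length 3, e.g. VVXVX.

Initial: RULLDD -> [(0, 0), (1, 0), (1, 1), (0, 1), (-1, 1), (-1, 0), (-1, -1)]
Fold 1: move[4]->L => RULLLD VALID
Fold 2: move[0]->L => LULLLD VALID
Fold 3: move[1]->L => LLLLLD VALID

Answer: VVV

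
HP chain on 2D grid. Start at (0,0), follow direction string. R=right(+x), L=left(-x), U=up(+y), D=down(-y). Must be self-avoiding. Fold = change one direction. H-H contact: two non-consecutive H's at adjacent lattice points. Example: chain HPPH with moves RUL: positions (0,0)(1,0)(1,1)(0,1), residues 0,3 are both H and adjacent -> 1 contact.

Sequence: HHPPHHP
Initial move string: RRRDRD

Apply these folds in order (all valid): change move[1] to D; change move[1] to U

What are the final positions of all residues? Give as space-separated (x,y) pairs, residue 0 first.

Initial moves: RRRDRD
Fold: move[1]->D => RDRDRD (positions: [(0, 0), (1, 0), (1, -1), (2, -1), (2, -2), (3, -2), (3, -3)])
Fold: move[1]->U => RURDRD (positions: [(0, 0), (1, 0), (1, 1), (2, 1), (2, 0), (3, 0), (3, -1)])

Answer: (0,0) (1,0) (1,1) (2,1) (2,0) (3,0) (3,-1)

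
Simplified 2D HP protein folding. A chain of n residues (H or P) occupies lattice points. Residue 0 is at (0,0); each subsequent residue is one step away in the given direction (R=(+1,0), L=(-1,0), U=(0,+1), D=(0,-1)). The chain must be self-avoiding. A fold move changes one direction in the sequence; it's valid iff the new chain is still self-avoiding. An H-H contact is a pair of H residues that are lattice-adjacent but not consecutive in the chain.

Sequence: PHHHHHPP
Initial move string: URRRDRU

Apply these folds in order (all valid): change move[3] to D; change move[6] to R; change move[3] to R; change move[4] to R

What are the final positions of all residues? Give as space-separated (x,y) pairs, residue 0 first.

Initial moves: URRRDRU
Fold: move[3]->D => URRDDRU (positions: [(0, 0), (0, 1), (1, 1), (2, 1), (2, 0), (2, -1), (3, -1), (3, 0)])
Fold: move[6]->R => URRDDRR (positions: [(0, 0), (0, 1), (1, 1), (2, 1), (2, 0), (2, -1), (3, -1), (4, -1)])
Fold: move[3]->R => URRRDRR (positions: [(0, 0), (0, 1), (1, 1), (2, 1), (3, 1), (3, 0), (4, 0), (5, 0)])
Fold: move[4]->R => URRRRRR (positions: [(0, 0), (0, 1), (1, 1), (2, 1), (3, 1), (4, 1), (5, 1), (6, 1)])

Answer: (0,0) (0,1) (1,1) (2,1) (3,1) (4,1) (5,1) (6,1)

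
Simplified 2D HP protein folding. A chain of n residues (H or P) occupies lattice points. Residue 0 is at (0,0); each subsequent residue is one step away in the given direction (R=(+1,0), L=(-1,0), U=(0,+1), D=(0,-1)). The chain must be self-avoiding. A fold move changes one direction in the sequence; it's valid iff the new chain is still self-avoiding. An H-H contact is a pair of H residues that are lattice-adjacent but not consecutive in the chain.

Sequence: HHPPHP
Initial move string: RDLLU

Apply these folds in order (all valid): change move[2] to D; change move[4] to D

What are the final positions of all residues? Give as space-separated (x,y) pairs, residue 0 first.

Answer: (0,0) (1,0) (1,-1) (1,-2) (0,-2) (0,-3)

Derivation:
Initial moves: RDLLU
Fold: move[2]->D => RDDLU (positions: [(0, 0), (1, 0), (1, -1), (1, -2), (0, -2), (0, -1)])
Fold: move[4]->D => RDDLD (positions: [(0, 0), (1, 0), (1, -1), (1, -2), (0, -2), (0, -3)])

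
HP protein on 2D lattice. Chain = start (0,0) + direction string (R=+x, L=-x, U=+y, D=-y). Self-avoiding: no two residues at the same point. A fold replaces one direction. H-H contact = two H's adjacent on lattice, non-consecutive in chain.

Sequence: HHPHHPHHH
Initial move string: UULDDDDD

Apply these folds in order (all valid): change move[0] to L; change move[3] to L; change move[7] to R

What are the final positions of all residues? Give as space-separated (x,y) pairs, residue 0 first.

Initial moves: UULDDDDD
Fold: move[0]->L => LULDDDDD (positions: [(0, 0), (-1, 0), (-1, 1), (-2, 1), (-2, 0), (-2, -1), (-2, -2), (-2, -3), (-2, -4)])
Fold: move[3]->L => LULLDDDD (positions: [(0, 0), (-1, 0), (-1, 1), (-2, 1), (-3, 1), (-3, 0), (-3, -1), (-3, -2), (-3, -3)])
Fold: move[7]->R => LULLDDDR (positions: [(0, 0), (-1, 0), (-1, 1), (-2, 1), (-3, 1), (-3, 0), (-3, -1), (-3, -2), (-2, -2)])

Answer: (0,0) (-1,0) (-1,1) (-2,1) (-3,1) (-3,0) (-3,-1) (-3,-2) (-2,-2)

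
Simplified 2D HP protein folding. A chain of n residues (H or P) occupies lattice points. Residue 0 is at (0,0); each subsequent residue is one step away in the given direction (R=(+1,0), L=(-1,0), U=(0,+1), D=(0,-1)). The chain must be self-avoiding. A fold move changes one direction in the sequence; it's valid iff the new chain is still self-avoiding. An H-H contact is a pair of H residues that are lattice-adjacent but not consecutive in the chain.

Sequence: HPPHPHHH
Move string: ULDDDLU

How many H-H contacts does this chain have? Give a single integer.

Answer: 1

Derivation:
Positions: [(0, 0), (0, 1), (-1, 1), (-1, 0), (-1, -1), (-1, -2), (-2, -2), (-2, -1)]
H-H contact: residue 0 @(0,0) - residue 3 @(-1, 0)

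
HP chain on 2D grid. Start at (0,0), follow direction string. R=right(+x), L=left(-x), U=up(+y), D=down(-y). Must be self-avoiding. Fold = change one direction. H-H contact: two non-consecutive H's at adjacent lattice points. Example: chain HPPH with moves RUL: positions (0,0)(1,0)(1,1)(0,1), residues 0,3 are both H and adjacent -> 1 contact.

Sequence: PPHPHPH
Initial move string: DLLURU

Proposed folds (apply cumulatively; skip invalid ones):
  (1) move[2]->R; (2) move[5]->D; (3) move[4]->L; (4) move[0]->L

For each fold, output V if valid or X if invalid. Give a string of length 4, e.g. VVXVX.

Initial: DLLURU -> [(0, 0), (0, -1), (-1, -1), (-2, -1), (-2, 0), (-1, 0), (-1, 1)]
Fold 1: move[2]->R => DLRURU INVALID (collision), skipped
Fold 2: move[5]->D => DLLURD INVALID (collision), skipped
Fold 3: move[4]->L => DLLULU VALID
Fold 4: move[0]->L => LLLULU VALID

Answer: XXVV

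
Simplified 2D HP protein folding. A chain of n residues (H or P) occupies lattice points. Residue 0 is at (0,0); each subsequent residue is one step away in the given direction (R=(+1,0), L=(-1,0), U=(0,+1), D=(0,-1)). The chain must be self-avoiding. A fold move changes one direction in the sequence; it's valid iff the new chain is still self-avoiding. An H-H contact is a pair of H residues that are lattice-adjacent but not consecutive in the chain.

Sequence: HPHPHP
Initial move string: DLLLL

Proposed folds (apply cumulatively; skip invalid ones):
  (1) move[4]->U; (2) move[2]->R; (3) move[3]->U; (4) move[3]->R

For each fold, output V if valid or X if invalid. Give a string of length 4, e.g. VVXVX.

Answer: VXVX

Derivation:
Initial: DLLLL -> [(0, 0), (0, -1), (-1, -1), (-2, -1), (-3, -1), (-4, -1)]
Fold 1: move[4]->U => DLLLU VALID
Fold 2: move[2]->R => DLRLU INVALID (collision), skipped
Fold 3: move[3]->U => DLLUU VALID
Fold 4: move[3]->R => DLLRU INVALID (collision), skipped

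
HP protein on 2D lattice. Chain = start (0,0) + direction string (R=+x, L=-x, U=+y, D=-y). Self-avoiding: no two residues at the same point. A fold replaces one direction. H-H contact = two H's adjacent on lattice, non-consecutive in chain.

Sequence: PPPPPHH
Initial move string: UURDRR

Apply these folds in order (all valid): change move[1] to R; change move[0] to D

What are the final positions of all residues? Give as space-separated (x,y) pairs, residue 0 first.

Answer: (0,0) (0,-1) (1,-1) (2,-1) (2,-2) (3,-2) (4,-2)

Derivation:
Initial moves: UURDRR
Fold: move[1]->R => URRDRR (positions: [(0, 0), (0, 1), (1, 1), (2, 1), (2, 0), (3, 0), (4, 0)])
Fold: move[0]->D => DRRDRR (positions: [(0, 0), (0, -1), (1, -1), (2, -1), (2, -2), (3, -2), (4, -2)])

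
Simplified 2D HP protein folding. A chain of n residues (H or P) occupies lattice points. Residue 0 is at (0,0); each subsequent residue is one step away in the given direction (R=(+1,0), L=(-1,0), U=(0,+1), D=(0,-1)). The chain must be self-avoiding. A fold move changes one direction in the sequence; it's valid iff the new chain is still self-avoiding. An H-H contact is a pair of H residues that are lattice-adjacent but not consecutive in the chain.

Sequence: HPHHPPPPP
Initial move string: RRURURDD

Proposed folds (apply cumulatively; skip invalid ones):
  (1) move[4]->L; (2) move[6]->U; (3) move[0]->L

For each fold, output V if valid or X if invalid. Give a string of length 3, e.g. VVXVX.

Initial: RRURURDD -> [(0, 0), (1, 0), (2, 0), (2, 1), (3, 1), (3, 2), (4, 2), (4, 1), (4, 0)]
Fold 1: move[4]->L => RRURLRDD INVALID (collision), skipped
Fold 2: move[6]->U => RRURURUD INVALID (collision), skipped
Fold 3: move[0]->L => LRURURDD INVALID (collision), skipped

Answer: XXX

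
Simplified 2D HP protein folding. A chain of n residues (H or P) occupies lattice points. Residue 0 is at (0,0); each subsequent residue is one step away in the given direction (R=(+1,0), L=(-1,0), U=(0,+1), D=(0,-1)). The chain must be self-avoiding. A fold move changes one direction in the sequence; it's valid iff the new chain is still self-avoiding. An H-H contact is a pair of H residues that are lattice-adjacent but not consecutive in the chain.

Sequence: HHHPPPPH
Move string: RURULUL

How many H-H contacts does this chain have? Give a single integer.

Answer: 0

Derivation:
Positions: [(0, 0), (1, 0), (1, 1), (2, 1), (2, 2), (1, 2), (1, 3), (0, 3)]
No H-H contacts found.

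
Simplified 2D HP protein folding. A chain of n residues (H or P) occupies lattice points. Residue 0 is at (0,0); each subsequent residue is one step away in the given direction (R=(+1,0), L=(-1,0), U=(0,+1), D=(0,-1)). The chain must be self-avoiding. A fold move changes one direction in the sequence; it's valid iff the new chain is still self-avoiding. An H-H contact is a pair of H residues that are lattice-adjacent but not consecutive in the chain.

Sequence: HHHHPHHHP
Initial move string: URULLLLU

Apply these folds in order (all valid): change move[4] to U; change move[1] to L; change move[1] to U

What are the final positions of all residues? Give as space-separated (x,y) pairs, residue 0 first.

Answer: (0,0) (0,1) (0,2) (0,3) (-1,3) (-1,4) (-2,4) (-3,4) (-3,5)

Derivation:
Initial moves: URULLLLU
Fold: move[4]->U => URULULLU (positions: [(0, 0), (0, 1), (1, 1), (1, 2), (0, 2), (0, 3), (-1, 3), (-2, 3), (-2, 4)])
Fold: move[1]->L => ULULULLU (positions: [(0, 0), (0, 1), (-1, 1), (-1, 2), (-2, 2), (-2, 3), (-3, 3), (-4, 3), (-4, 4)])
Fold: move[1]->U => UUULULLU (positions: [(0, 0), (0, 1), (0, 2), (0, 3), (-1, 3), (-1, 4), (-2, 4), (-3, 4), (-3, 5)])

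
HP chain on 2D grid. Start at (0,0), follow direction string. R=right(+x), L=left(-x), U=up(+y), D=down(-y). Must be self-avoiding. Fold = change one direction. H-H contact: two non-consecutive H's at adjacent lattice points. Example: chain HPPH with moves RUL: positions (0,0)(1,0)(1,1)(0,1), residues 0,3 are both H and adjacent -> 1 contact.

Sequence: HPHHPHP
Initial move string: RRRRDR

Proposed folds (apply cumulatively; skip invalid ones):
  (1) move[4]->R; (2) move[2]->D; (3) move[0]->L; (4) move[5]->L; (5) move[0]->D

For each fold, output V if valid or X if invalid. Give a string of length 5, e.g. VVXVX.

Answer: VVXXV

Derivation:
Initial: RRRRDR -> [(0, 0), (1, 0), (2, 0), (3, 0), (4, 0), (4, -1), (5, -1)]
Fold 1: move[4]->R => RRRRRR VALID
Fold 2: move[2]->D => RRDRRR VALID
Fold 3: move[0]->L => LRDRRR INVALID (collision), skipped
Fold 4: move[5]->L => RRDRRL INVALID (collision), skipped
Fold 5: move[0]->D => DRDRRR VALID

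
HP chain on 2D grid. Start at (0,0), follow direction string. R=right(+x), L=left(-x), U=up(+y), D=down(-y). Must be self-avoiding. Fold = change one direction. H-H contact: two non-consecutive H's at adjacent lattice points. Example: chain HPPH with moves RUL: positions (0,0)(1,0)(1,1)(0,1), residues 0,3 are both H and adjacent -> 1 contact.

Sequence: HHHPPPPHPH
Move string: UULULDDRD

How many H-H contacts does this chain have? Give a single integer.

Answer: 1

Derivation:
Positions: [(0, 0), (0, 1), (0, 2), (-1, 2), (-1, 3), (-2, 3), (-2, 2), (-2, 1), (-1, 1), (-1, 0)]
H-H contact: residue 0 @(0,0) - residue 9 @(-1, 0)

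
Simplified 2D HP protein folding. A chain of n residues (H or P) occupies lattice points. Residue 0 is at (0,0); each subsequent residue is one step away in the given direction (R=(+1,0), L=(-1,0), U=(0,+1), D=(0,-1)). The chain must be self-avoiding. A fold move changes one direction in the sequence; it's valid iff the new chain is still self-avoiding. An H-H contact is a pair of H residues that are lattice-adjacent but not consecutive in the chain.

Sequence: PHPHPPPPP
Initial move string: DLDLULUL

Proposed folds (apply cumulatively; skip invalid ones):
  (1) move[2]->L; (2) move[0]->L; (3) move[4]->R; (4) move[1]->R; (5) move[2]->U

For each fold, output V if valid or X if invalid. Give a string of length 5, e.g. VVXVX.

Initial: DLDLULUL -> [(0, 0), (0, -1), (-1, -1), (-1, -2), (-2, -2), (-2, -1), (-3, -1), (-3, 0), (-4, 0)]
Fold 1: move[2]->L => DLLLULUL VALID
Fold 2: move[0]->L => LLLLULUL VALID
Fold 3: move[4]->R => LLLLRLUL INVALID (collision), skipped
Fold 4: move[1]->R => LRLLULUL INVALID (collision), skipped
Fold 5: move[2]->U => LLULULUL VALID

Answer: VVXXV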